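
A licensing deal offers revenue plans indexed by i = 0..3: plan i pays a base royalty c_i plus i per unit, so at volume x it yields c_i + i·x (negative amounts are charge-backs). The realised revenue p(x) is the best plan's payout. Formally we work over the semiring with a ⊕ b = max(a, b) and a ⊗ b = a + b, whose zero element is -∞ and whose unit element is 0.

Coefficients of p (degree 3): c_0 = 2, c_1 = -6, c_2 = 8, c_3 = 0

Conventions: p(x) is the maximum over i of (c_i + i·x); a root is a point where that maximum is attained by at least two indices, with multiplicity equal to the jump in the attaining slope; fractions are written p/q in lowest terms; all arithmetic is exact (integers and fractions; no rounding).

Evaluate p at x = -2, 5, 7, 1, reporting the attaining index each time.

p(-2) = max(2+0·(-2)=2, -6+1·(-2)=-8, 8+2·(-2)=4, 0+3·(-2)=-6) = 4 (attained by i=2)
p(5) = max(2+0·5=2, -6+1·5=-1, 8+2·5=18, 0+3·5=15) = 18 (attained by i=2)
p(7) = max(2+0·7=2, -6+1·7=1, 8+2·7=22, 0+3·7=21) = 22 (attained by i=2)
p(1) = max(2+0·1=2, -6+1·1=-5, 8+2·1=10, 0+3·1=3) = 10 (attained by i=2)
Answer: p(-2) = 4; p(5) = 18; p(7) = 22; p(1) = 10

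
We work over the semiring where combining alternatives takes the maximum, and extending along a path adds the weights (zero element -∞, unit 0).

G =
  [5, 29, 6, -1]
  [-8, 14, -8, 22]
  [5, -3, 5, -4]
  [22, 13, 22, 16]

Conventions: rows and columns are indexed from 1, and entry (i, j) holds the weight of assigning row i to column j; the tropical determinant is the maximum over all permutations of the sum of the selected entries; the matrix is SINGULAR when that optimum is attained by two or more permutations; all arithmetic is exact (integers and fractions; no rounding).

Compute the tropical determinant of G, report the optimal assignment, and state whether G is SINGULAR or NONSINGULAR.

σ = (1, 2, 3, 4): 5 + 14 + 5 + 16 = 40
σ = (1, 2, 4, 3): 5 + 14 + (-4) + 22 = 37
σ = (1, 3, 2, 4): 5 + (-8) + (-3) + 16 = 10
σ = (1, 3, 4, 2): 5 + (-8) + (-4) + 13 = 6
σ = (1, 4, 2, 3): 5 + 22 + (-3) + 22 = 46
σ = (1, 4, 3, 2): 5 + 22 + 5 + 13 = 45
σ = (2, 1, 3, 4): 29 + (-8) + 5 + 16 = 42
σ = (2, 1, 4, 3): 29 + (-8) + (-4) + 22 = 39
σ = (2, 3, 1, 4): 29 + (-8) + 5 + 16 = 42
σ = (2, 3, 4, 1): 29 + (-8) + (-4) + 22 = 39
σ = (2, 4, 1, 3): 29 + 22 + 5 + 22 = 78
σ = (2, 4, 3, 1): 29 + 22 + 5 + 22 = 78
σ = (3, 1, 2, 4): 6 + (-8) + (-3) + 16 = 11
σ = (3, 1, 4, 2): 6 + (-8) + (-4) + 13 = 7
σ = (3, 2, 1, 4): 6 + 14 + 5 + 16 = 41
σ = (3, 2, 4, 1): 6 + 14 + (-4) + 22 = 38
σ = (3, 4, 1, 2): 6 + 22 + 5 + 13 = 46
σ = (3, 4, 2, 1): 6 + 22 + (-3) + 22 = 47
σ = (4, 1, 2, 3): (-1) + (-8) + (-3) + 22 = 10
σ = (4, 1, 3, 2): (-1) + (-8) + 5 + 13 = 9
σ = (4, 2, 1, 3): (-1) + 14 + 5 + 22 = 40
σ = (4, 2, 3, 1): (-1) + 14 + 5 + 22 = 40
σ = (4, 3, 1, 2): (-1) + (-8) + 5 + 13 = 9
σ = (4, 3, 2, 1): (-1) + (-8) + (-3) + 22 = 10
Optimal value attained by: σ = (2, 4, 1, 3).
Answer: det⊕(G) = 78; verdict: SINGULAR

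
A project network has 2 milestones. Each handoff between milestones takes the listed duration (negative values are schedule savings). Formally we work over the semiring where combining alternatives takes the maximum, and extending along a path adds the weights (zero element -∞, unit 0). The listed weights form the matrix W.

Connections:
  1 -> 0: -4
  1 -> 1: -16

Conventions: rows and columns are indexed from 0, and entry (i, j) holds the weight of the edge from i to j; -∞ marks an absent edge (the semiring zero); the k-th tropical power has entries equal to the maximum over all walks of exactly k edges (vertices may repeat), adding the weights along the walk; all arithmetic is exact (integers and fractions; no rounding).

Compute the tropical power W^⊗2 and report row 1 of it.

W^⊗2:
  [-∞, -∞]
  [-20, -32]
Answer: row 1 of W^⊗2 = [-20, -32]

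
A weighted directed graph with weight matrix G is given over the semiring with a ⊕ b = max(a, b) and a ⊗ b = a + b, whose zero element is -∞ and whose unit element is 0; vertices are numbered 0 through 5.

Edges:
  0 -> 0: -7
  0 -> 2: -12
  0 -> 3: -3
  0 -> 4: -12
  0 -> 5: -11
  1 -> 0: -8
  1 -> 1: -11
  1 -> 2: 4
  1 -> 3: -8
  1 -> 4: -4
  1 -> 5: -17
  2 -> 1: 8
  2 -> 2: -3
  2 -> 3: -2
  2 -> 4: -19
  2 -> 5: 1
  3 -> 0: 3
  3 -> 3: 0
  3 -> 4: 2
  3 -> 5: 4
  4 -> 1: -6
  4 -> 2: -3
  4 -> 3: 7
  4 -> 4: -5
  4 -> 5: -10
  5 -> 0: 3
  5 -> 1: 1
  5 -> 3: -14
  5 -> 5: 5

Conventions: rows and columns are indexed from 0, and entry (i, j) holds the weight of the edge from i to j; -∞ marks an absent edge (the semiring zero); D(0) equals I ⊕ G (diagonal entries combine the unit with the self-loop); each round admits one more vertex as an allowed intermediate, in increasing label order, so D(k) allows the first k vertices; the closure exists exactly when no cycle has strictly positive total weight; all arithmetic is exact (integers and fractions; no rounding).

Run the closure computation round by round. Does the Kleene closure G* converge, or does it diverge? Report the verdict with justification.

Detection: at round 0, diagonal entry (5, 5) turns strictly positive.
Key observation: the cycle 5->5 has total weight 5, which is strictly positive.
Answer: DIVERGES — positive cycle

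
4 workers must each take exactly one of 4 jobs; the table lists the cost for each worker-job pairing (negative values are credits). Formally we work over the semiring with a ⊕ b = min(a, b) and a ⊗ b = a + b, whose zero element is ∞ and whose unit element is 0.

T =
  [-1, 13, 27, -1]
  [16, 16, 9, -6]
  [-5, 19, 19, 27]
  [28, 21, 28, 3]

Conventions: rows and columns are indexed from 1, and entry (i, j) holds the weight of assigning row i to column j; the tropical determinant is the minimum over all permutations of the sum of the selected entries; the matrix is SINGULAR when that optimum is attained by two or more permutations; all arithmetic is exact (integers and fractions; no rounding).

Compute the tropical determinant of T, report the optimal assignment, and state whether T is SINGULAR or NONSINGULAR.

σ = (1, 2, 3, 4): (-1) + 16 + 19 + 3 = 37
σ = (1, 2, 4, 3): (-1) + 16 + 27 + 28 = 70
σ = (1, 3, 2, 4): (-1) + 9 + 19 + 3 = 30
σ = (1, 3, 4, 2): (-1) + 9 + 27 + 21 = 56
σ = (1, 4, 2, 3): (-1) + (-6) + 19 + 28 = 40
σ = (1, 4, 3, 2): (-1) + (-6) + 19 + 21 = 33
σ = (2, 1, 3, 4): 13 + 16 + 19 + 3 = 51
σ = (2, 1, 4, 3): 13 + 16 + 27 + 28 = 84
σ = (2, 3, 1, 4): 13 + 9 + (-5) + 3 = 20
σ = (2, 3, 4, 1): 13 + 9 + 27 + 28 = 77
σ = (2, 4, 1, 3): 13 + (-6) + (-5) + 28 = 30
σ = (2, 4, 3, 1): 13 + (-6) + 19 + 28 = 54
σ = (3, 1, 2, 4): 27 + 16 + 19 + 3 = 65
σ = (3, 1, 4, 2): 27 + 16 + 27 + 21 = 91
σ = (3, 2, 1, 4): 27 + 16 + (-5) + 3 = 41
σ = (3, 2, 4, 1): 27 + 16 + 27 + 28 = 98
σ = (3, 4, 1, 2): 27 + (-6) + (-5) + 21 = 37
σ = (3, 4, 2, 1): 27 + (-6) + 19 + 28 = 68
σ = (4, 1, 2, 3): (-1) + 16 + 19 + 28 = 62
σ = (4, 1, 3, 2): (-1) + 16 + 19 + 21 = 55
σ = (4, 2, 1, 3): (-1) + 16 + (-5) + 28 = 38
σ = (4, 2, 3, 1): (-1) + 16 + 19 + 28 = 62
σ = (4, 3, 1, 2): (-1) + 9 + (-5) + 21 = 24
σ = (4, 3, 2, 1): (-1) + 9 + 19 + 28 = 55
Optimal value attained by: σ = (2, 3, 1, 4).
Answer: det⊕(T) = 20; verdict: NONSINGULAR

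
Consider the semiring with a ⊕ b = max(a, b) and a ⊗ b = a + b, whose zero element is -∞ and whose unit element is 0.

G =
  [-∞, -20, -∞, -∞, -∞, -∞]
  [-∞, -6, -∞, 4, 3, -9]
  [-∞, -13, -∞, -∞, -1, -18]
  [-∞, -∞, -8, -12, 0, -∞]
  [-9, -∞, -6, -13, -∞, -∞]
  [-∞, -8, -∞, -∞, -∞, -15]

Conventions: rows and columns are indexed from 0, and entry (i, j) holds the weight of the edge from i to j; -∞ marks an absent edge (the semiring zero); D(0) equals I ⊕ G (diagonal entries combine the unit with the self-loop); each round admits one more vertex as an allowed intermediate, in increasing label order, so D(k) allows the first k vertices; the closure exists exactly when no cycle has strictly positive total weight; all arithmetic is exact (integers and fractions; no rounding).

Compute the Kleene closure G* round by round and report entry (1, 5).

D(0):
  [0, -20, -∞, -∞, -∞, -∞]
  [-∞, 0, -∞, 4, 3, -9]
  [-∞, -13, 0, -∞, -1, -18]
  [-∞, -∞, -8, 0, 0, -∞]
  [-9, -∞, -6, -13, 0, -∞]
  [-∞, -8, -∞, -∞, -∞, 0]
D(1):
  [0, -20, -∞, -∞, -∞, -∞]
  [-∞, 0, -∞, 4, 3, -9]
  [-∞, -13, 0, -∞, -1, -18]
  [-∞, -∞, -8, 0, 0, -∞]
  [-9, -29, -6, -13, 0, -∞]
  [-∞, -8, -∞, -∞, -∞, 0]
D(2):
  [0, -20, -∞, -16, -17, -29]
  [-∞, 0, -∞, 4, 3, -9]
  [-∞, -13, 0, -9, -1, -18]
  [-∞, -∞, -8, 0, 0, -∞]
  [-9, -29, -6, -13, 0, -38]
  [-∞, -8, -∞, -4, -5, 0]
D(3):
  [0, -20, -∞, -16, -17, -29]
  [-∞, 0, -∞, 4, 3, -9]
  [-∞, -13, 0, -9, -1, -18]
  [-∞, -21, -8, 0, 0, -26]
  [-9, -19, -6, -13, 0, -24]
  [-∞, -8, -∞, -4, -5, 0]
D(4):
  [0, -20, -24, -16, -16, -29]
  [-∞, 0, -4, 4, 4, -9]
  [-∞, -13, 0, -9, -1, -18]
  [-∞, -21, -8, 0, 0, -26]
  [-9, -19, -6, -13, 0, -24]
  [-∞, -8, -12, -4, -4, 0]
D(5):
  [0, -20, -22, -16, -16, -29]
  [-5, 0, -2, 4, 4, -9]
  [-10, -13, 0, -9, -1, -18]
  [-9, -19, -6, 0, 0, -24]
  [-9, -19, -6, -13, 0, -24]
  [-13, -8, -10, -4, -4, 0]
D(6):
  [0, -20, -22, -16, -16, -29]
  [-5, 0, -2, 4, 4, -9]
  [-10, -13, 0, -9, -1, -18]
  [-9, -19, -6, 0, 0, -24]
  [-9, -19, -6, -13, 0, -24]
  [-13, -8, -10, -4, -4, 0]
Answer: G*[1][5] = -9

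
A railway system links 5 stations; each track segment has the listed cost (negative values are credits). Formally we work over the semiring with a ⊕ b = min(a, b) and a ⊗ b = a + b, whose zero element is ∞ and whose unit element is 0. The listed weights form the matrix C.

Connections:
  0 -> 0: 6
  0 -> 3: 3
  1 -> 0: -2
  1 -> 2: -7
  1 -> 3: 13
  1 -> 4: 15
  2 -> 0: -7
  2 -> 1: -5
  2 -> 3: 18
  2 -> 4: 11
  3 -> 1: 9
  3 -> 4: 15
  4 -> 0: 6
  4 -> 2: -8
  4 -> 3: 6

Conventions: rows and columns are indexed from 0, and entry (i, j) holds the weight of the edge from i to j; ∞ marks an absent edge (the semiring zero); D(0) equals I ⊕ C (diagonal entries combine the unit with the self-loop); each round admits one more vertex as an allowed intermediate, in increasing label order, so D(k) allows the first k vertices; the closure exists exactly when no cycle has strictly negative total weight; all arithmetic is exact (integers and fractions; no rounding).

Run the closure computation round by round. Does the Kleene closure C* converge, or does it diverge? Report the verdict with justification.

D(0):
  [0, ∞, ∞, 3, ∞]
  [-2, 0, -7, 13, 15]
  [-7, -5, 0, 18, 11]
  [∞, 9, ∞, 0, 15]
  [6, ∞, -8, 6, 0]
D(1):
  [0, ∞, ∞, 3, ∞]
  [-2, 0, -7, 1, 15]
  [-7, -5, 0, -4, 11]
  [∞, 9, ∞, 0, 15]
  [6, ∞, -8, 6, 0]
Detection: at round 2, diagonal entry (2, 2) turns strictly negative.
Key observation: the cycle 2->1->2 has total weight (-5) + (-7), which is strictly negative.
Answer: DIVERGES — negative cycle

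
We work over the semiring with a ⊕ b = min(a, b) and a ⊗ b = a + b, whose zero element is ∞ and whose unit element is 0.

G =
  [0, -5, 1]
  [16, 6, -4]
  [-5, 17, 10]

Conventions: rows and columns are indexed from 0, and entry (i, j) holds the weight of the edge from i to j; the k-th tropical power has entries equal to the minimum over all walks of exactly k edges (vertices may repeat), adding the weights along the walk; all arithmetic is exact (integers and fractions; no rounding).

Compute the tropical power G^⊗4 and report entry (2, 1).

G^⊗2:
  [-4, -5, -9]
  [-9, 11, 2]
  [-5, -10, -4]
G^⊗3:
  [-14, -9, -9]
  [-9, -14, -8]
  [-9, -10, -14]
G^⊗4:
  [-14, -19, -13]
  [-13, -14, -18]
  [-19, -14, -14]
Key observation: the optimum is the walk 2->0->2->0->1, with weight (-5) + 1 + (-5) + (-5) = -14.
Optimal value attained by: walk 2->0->2->0->1.
Answer: (G^⊗4)[2][1] = -14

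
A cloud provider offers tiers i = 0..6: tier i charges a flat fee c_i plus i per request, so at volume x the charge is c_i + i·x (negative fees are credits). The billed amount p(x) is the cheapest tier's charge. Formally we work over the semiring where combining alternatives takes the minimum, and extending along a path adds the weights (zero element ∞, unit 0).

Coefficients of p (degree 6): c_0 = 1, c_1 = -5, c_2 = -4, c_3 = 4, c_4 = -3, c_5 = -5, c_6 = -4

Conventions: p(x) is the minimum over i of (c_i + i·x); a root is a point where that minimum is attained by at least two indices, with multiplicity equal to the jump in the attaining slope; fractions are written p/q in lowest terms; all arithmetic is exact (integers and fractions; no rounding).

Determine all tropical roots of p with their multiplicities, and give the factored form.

hull edge (i=0, c=1) to (i=1, c=-5): slope -6, span 1
hull edge (i=1, c=-5) to (i=5, c=-5): slope 0, span 4
hull edge (i=5, c=-5) to (i=6, c=-4): slope 1, span 1
Factored form: p(x) = -4 ⊗ (x ⊕ (-1)) ⊗ (x ⊕ 0) ⊗ (x ⊕ 0) ⊗ (x ⊕ 0) ⊗ (x ⊕ 0) ⊗ (x ⊕ 6)
Answer: roots = -1 (mult 1), 0 (mult 4), 6 (mult 1)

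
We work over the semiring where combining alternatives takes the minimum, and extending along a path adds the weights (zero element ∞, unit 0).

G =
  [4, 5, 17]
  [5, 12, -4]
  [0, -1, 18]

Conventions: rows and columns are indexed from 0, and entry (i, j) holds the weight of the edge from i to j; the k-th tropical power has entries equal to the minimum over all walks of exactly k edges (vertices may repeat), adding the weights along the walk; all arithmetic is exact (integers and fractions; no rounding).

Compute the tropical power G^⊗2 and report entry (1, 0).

G^⊗2:
  [8, 9, 1]
  [-4, -5, 8]
  [4, 5, -5]
Key observation: the optimum is the walk 1->2->0, with weight (-4) + 0 = -4.
Optimal value attained by: walk 1->2->0.
Answer: (G^⊗2)[1][0] = -4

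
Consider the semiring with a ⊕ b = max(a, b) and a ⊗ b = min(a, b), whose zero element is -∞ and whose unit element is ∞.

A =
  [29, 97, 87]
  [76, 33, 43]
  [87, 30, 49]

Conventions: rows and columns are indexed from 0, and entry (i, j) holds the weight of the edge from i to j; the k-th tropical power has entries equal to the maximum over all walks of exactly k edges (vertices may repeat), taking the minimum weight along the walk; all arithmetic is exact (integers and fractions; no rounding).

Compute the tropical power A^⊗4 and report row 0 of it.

A^⊗2:
  [87, 33, 49]
  [43, 76, 76]
  [49, 87, 87]
A^⊗3:
  [49, 87, 87]
  [76, 43, 49]
  [87, 49, 49]
A^⊗4:
  [87, 49, 49]
  [49, 76, 76]
  [49, 87, 87]
Answer: row 0 of A^⊗4 = [87, 49, 49]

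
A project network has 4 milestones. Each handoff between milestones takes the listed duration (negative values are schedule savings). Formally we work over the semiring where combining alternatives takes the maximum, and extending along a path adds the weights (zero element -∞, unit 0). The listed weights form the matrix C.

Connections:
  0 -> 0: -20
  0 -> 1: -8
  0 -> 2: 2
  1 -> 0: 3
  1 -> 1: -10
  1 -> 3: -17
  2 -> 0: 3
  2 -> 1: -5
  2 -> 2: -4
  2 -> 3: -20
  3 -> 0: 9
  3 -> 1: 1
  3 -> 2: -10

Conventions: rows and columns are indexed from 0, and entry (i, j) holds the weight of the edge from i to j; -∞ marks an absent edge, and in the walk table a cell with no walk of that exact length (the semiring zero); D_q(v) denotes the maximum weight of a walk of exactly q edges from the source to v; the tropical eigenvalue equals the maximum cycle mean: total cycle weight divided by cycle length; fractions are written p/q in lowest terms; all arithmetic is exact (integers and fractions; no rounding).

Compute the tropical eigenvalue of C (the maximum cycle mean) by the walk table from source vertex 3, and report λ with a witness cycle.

q=0: [-∞, -∞, -∞, 0]
q=1: [9, 1, -10, -∞]
q=2: [4, 1, 11, -16]
q=3: [14, 6, 7, -9]
q=4: [10, 6, 16, -11]
Optimal cycle mean attained by: cycle 0->2->0, total 2 + 3, length 2.
Answer: λ = 5/2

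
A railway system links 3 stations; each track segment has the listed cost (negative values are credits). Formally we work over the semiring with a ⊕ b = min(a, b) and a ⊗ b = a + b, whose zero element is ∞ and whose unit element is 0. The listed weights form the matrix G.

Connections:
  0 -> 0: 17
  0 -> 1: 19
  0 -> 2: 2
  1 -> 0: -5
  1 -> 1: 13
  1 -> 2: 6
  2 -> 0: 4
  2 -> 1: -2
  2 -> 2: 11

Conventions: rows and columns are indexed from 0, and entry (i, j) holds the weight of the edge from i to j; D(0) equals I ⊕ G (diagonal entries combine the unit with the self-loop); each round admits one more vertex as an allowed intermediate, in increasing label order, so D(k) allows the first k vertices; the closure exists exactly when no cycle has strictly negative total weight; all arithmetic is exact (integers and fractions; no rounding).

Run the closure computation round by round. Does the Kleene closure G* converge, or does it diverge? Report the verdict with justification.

D(0):
  [0, 19, 2]
  [-5, 0, 6]
  [4, -2, 0]
D(1):
  [0, 19, 2]
  [-5, 0, -3]
  [4, -2, 0]
Detection: at round 2, diagonal entry (2, 2) turns strictly negative.
Key observation: the cycle 2->1->0->2 has total weight (-2) + (-5) + 2, which is strictly negative.
Answer: DIVERGES — negative cycle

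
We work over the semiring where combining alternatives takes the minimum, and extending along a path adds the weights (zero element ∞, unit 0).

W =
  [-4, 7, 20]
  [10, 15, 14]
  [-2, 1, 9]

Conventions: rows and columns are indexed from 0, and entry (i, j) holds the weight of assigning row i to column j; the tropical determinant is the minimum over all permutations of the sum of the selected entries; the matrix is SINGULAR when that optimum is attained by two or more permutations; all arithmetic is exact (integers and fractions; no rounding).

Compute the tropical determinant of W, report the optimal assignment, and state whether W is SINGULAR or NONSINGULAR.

σ = (0, 1, 2): (-4) + 15 + 9 = 20
σ = (0, 2, 1): (-4) + 14 + 1 = 11
σ = (1, 0, 2): 7 + 10 + 9 = 26
σ = (1, 2, 0): 7 + 14 + (-2) = 19
σ = (2, 0, 1): 20 + 10 + 1 = 31
σ = (2, 1, 0): 20 + 15 + (-2) = 33
Optimal value attained by: σ = (0, 2, 1).
Answer: det⊕(W) = 11; verdict: NONSINGULAR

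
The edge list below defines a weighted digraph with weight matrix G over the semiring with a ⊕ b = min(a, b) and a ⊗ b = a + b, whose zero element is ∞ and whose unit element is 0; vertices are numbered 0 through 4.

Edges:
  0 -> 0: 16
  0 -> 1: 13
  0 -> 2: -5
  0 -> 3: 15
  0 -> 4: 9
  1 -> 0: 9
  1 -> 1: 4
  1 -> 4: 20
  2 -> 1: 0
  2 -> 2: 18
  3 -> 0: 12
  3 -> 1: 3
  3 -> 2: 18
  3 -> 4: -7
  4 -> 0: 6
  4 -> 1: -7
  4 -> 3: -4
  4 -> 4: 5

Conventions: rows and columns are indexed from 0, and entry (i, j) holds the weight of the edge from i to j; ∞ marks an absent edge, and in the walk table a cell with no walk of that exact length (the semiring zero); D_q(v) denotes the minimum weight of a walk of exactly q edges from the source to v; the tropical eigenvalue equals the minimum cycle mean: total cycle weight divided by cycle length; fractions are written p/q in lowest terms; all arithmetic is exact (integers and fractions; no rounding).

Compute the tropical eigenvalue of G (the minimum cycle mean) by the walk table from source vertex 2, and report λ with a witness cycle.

q=0: [∞, ∞, 0, ∞, ∞]
q=1: [∞, 0, 18, ∞, ∞]
q=2: [9, 4, 36, ∞, 20]
q=3: [13, 8, 4, 16, 18]
q=4: [17, 4, 8, 14, 9]
q=5: [13, 2, 12, 5, 7]
Optimal cycle mean attained by: cycle 3->4->3, total (-7) + (-4), length 2.
Answer: λ = -11/2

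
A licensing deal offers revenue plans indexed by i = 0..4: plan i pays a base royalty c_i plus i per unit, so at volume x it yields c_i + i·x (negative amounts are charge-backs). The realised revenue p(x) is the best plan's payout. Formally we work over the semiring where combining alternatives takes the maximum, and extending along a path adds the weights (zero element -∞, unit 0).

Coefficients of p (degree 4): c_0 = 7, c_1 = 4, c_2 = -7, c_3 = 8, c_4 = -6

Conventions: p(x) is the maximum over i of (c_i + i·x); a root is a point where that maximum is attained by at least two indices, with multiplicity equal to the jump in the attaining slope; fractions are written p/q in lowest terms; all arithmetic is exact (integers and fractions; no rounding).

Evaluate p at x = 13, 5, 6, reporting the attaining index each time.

p(13) = max(7+0·13=7, 4+1·13=17, -7+2·13=19, 8+3·13=47, -6+4·13=46) = 47 (attained by i=3)
p(5) = max(7+0·5=7, 4+1·5=9, -7+2·5=3, 8+3·5=23, -6+4·5=14) = 23 (attained by i=3)
p(6) = max(7+0·6=7, 4+1·6=10, -7+2·6=5, 8+3·6=26, -6+4·6=18) = 26 (attained by i=3)
Answer: p(13) = 47; p(5) = 23; p(6) = 26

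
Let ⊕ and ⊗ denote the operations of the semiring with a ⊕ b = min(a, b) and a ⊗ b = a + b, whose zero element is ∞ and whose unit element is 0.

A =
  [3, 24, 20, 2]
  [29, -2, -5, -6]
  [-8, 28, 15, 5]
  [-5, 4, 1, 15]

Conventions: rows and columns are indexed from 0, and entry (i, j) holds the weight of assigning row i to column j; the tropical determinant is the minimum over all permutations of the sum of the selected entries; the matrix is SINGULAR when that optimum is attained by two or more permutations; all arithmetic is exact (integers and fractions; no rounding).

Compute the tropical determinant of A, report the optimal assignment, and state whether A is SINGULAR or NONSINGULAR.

σ = (0, 1, 2, 3): 3 + (-2) + 15 + 15 = 31
σ = (0, 1, 3, 2): 3 + (-2) + 5 + 1 = 7
σ = (0, 2, 1, 3): 3 + (-5) + 28 + 15 = 41
σ = (0, 2, 3, 1): 3 + (-5) + 5 + 4 = 7
σ = (0, 3, 1, 2): 3 + (-6) + 28 + 1 = 26
σ = (0, 3, 2, 1): 3 + (-6) + 15 + 4 = 16
σ = (1, 0, 2, 3): 24 + 29 + 15 + 15 = 83
σ = (1, 0, 3, 2): 24 + 29 + 5 + 1 = 59
σ = (1, 2, 0, 3): 24 + (-5) + (-8) + 15 = 26
σ = (1, 2, 3, 0): 24 + (-5) + 5 + (-5) = 19
σ = (1, 3, 0, 2): 24 + (-6) + (-8) + 1 = 11
σ = (1, 3, 2, 0): 24 + (-6) + 15 + (-5) = 28
σ = (2, 0, 1, 3): 20 + 29 + 28 + 15 = 92
σ = (2, 0, 3, 1): 20 + 29 + 5 + 4 = 58
σ = (2, 1, 0, 3): 20 + (-2) + (-8) + 15 = 25
σ = (2, 1, 3, 0): 20 + (-2) + 5 + (-5) = 18
σ = (2, 3, 0, 1): 20 + (-6) + (-8) + 4 = 10
σ = (2, 3, 1, 0): 20 + (-6) + 28 + (-5) = 37
σ = (3, 0, 1, 2): 2 + 29 + 28 + 1 = 60
σ = (3, 0, 2, 1): 2 + 29 + 15 + 4 = 50
σ = (3, 1, 0, 2): 2 + (-2) + (-8) + 1 = -7
σ = (3, 1, 2, 0): 2 + (-2) + 15 + (-5) = 10
σ = (3, 2, 0, 1): 2 + (-5) + (-8) + 4 = -7
σ = (3, 2, 1, 0): 2 + (-5) + 28 + (-5) = 20
Optimal value attained by: σ = (3, 1, 0, 2).
Answer: det⊕(A) = -7; verdict: SINGULAR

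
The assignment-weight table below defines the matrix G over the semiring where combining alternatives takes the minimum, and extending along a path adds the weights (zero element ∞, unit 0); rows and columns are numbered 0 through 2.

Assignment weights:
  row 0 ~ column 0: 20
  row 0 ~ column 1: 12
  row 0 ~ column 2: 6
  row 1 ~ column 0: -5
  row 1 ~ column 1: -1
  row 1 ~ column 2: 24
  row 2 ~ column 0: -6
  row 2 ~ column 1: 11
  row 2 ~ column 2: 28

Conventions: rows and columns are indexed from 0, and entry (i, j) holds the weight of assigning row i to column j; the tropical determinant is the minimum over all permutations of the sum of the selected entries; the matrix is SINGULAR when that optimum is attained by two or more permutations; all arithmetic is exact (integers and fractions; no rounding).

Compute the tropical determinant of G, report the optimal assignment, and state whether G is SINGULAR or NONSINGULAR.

σ = (0, 1, 2): 20 + (-1) + 28 = 47
σ = (0, 2, 1): 20 + 24 + 11 = 55
σ = (1, 0, 2): 12 + (-5) + 28 = 35
σ = (1, 2, 0): 12 + 24 + (-6) = 30
σ = (2, 0, 1): 6 + (-5) + 11 = 12
σ = (2, 1, 0): 6 + (-1) + (-6) = -1
Optimal value attained by: σ = (2, 1, 0).
Answer: det⊕(G) = -1; verdict: NONSINGULAR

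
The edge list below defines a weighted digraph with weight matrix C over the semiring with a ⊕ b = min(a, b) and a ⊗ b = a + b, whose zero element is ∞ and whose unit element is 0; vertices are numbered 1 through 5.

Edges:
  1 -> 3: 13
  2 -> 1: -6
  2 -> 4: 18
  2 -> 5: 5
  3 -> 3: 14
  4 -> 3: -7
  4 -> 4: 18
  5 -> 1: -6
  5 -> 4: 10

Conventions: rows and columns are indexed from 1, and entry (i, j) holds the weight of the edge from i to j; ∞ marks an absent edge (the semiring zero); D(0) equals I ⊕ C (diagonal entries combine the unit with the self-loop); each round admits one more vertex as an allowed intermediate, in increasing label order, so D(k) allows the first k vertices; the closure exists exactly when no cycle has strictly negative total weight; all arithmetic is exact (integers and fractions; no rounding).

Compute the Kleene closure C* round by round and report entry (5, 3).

D(0):
  [0, ∞, 13, ∞, ∞]
  [-6, 0, ∞, 18, 5]
  [∞, ∞, 0, ∞, ∞]
  [∞, ∞, -7, 0, ∞]
  [-6, ∞, ∞, 10, 0]
D(1):
  [0, ∞, 13, ∞, ∞]
  [-6, 0, 7, 18, 5]
  [∞, ∞, 0, ∞, ∞]
  [∞, ∞, -7, 0, ∞]
  [-6, ∞, 7, 10, 0]
D(2):
  [0, ∞, 13, ∞, ∞]
  [-6, 0, 7, 18, 5]
  [∞, ∞, 0, ∞, ∞]
  [∞, ∞, -7, 0, ∞]
  [-6, ∞, 7, 10, 0]
D(3):
  [0, ∞, 13, ∞, ∞]
  [-6, 0, 7, 18, 5]
  [∞, ∞, 0, ∞, ∞]
  [∞, ∞, -7, 0, ∞]
  [-6, ∞, 7, 10, 0]
D(4):
  [0, ∞, 13, ∞, ∞]
  [-6, 0, 7, 18, 5]
  [∞, ∞, 0, ∞, ∞]
  [∞, ∞, -7, 0, ∞]
  [-6, ∞, 3, 10, 0]
D(5):
  [0, ∞, 13, ∞, ∞]
  [-6, 0, 7, 15, 5]
  [∞, ∞, 0, ∞, ∞]
  [∞, ∞, -7, 0, ∞]
  [-6, ∞, 3, 10, 0]
Answer: C*[5][3] = 3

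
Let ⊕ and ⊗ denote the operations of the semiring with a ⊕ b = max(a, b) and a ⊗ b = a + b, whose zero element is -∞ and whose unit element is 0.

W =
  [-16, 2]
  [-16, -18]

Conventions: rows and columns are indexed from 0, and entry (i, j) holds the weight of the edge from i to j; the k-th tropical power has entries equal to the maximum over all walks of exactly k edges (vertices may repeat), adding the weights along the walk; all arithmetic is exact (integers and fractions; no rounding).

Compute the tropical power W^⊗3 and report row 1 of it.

W^⊗2:
  [-14, -14]
  [-32, -14]
W^⊗3:
  [-30, -12]
  [-30, -30]
Answer: row 1 of W^⊗3 = [-30, -30]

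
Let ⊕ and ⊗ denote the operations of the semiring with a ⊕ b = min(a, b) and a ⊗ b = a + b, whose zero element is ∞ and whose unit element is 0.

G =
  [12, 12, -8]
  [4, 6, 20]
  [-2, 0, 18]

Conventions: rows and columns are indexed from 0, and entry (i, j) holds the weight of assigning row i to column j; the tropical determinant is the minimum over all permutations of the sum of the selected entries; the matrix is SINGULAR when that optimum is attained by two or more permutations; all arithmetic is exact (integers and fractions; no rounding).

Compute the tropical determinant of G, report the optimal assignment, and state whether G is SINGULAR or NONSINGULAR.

σ = (0, 1, 2): 12 + 6 + 18 = 36
σ = (0, 2, 1): 12 + 20 + 0 = 32
σ = (1, 0, 2): 12 + 4 + 18 = 34
σ = (1, 2, 0): 12 + 20 + (-2) = 30
σ = (2, 0, 1): (-8) + 4 + 0 = -4
σ = (2, 1, 0): (-8) + 6 + (-2) = -4
Optimal value attained by: σ = (2, 0, 1).
Answer: det⊕(G) = -4; verdict: SINGULAR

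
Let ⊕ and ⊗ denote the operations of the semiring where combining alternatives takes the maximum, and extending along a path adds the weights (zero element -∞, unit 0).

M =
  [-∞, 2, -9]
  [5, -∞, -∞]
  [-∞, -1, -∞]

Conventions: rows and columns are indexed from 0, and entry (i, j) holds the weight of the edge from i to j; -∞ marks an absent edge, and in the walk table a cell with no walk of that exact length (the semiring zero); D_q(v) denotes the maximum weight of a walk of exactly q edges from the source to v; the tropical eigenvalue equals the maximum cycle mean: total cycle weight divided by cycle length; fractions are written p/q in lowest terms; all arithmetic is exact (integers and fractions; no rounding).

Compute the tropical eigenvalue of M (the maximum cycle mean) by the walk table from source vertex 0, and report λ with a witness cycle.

q=0: [0, -∞, -∞]
q=1: [-∞, 2, -9]
q=2: [7, -10, -∞]
q=3: [-5, 9, -2]
Optimal cycle mean attained by: cycle 0->1->0, total 2 + 5, length 2.
Answer: λ = 7/2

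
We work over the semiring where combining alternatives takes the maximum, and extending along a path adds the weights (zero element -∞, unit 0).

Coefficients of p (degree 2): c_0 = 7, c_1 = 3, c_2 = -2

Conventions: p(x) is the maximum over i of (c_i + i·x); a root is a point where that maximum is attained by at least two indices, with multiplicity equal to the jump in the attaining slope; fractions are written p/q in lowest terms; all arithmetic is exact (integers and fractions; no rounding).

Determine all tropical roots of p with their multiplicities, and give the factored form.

hull edge (i=0, c=7) to (i=1, c=3): slope -4, span 1
hull edge (i=1, c=3) to (i=2, c=-2): slope -5, span 1
Factored form: p(x) = -2 ⊗ (x ⊕ 4) ⊗ (x ⊕ 5)
Answer: roots = 4 (mult 1), 5 (mult 1)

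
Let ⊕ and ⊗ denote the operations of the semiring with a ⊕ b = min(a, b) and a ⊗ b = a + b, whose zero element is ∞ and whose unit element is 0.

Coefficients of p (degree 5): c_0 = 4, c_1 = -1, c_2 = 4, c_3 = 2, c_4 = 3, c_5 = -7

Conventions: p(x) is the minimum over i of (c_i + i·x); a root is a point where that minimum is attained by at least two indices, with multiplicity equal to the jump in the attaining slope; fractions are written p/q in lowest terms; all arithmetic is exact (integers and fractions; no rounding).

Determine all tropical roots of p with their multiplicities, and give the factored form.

hull edge (i=0, c=4) to (i=1, c=-1): slope -5, span 1
hull edge (i=1, c=-1) to (i=5, c=-7): slope -3/2, span 4
Factored form: p(x) = -7 ⊗ (x ⊕ 3/2) ⊗ (x ⊕ 3/2) ⊗ (x ⊕ 3/2) ⊗ (x ⊕ 3/2) ⊗ (x ⊕ 5)
Answer: roots = 3/2 (mult 4), 5 (mult 1)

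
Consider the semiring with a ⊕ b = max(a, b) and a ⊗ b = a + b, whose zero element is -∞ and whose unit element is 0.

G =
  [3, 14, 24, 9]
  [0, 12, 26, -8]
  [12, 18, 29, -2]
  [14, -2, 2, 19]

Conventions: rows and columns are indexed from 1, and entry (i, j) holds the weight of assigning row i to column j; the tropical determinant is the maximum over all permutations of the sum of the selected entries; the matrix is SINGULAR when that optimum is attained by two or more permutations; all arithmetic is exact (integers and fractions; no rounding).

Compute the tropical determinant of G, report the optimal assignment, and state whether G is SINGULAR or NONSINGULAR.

σ = (1, 2, 3, 4): 3 + 12 + 29 + 19 = 63
σ = (1, 2, 4, 3): 3 + 12 + (-2) + 2 = 15
σ = (1, 3, 2, 4): 3 + 26 + 18 + 19 = 66
σ = (1, 3, 4, 2): 3 + 26 + (-2) + (-2) = 25
σ = (1, 4, 2, 3): 3 + (-8) + 18 + 2 = 15
σ = (1, 4, 3, 2): 3 + (-8) + 29 + (-2) = 22
σ = (2, 1, 3, 4): 14 + 0 + 29 + 19 = 62
σ = (2, 1, 4, 3): 14 + 0 + (-2) + 2 = 14
σ = (2, 3, 1, 4): 14 + 26 + 12 + 19 = 71
σ = (2, 3, 4, 1): 14 + 26 + (-2) + 14 = 52
σ = (2, 4, 1, 3): 14 + (-8) + 12 + 2 = 20
σ = (2, 4, 3, 1): 14 + (-8) + 29 + 14 = 49
σ = (3, 1, 2, 4): 24 + 0 + 18 + 19 = 61
σ = (3, 1, 4, 2): 24 + 0 + (-2) + (-2) = 20
σ = (3, 2, 1, 4): 24 + 12 + 12 + 19 = 67
σ = (3, 2, 4, 1): 24 + 12 + (-2) + 14 = 48
σ = (3, 4, 1, 2): 24 + (-8) + 12 + (-2) = 26
σ = (3, 4, 2, 1): 24 + (-8) + 18 + 14 = 48
σ = (4, 1, 2, 3): 9 + 0 + 18 + 2 = 29
σ = (4, 1, 3, 2): 9 + 0 + 29 + (-2) = 36
σ = (4, 2, 1, 3): 9 + 12 + 12 + 2 = 35
σ = (4, 2, 3, 1): 9 + 12 + 29 + 14 = 64
σ = (4, 3, 1, 2): 9 + 26 + 12 + (-2) = 45
σ = (4, 3, 2, 1): 9 + 26 + 18 + 14 = 67
Optimal value attained by: σ = (2, 3, 1, 4).
Answer: det⊕(G) = 71; verdict: NONSINGULAR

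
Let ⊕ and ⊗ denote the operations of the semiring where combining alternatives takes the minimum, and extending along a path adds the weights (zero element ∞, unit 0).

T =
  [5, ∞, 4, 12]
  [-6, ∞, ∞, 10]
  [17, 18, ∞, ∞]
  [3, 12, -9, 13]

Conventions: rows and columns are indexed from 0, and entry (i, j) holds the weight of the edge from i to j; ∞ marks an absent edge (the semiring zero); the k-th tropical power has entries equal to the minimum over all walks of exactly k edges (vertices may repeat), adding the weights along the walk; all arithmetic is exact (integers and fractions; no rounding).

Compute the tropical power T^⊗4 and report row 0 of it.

T^⊗2:
  [10, 22, 3, 17]
  [-1, 22, -2, 6]
  [12, ∞, 21, 28]
  [6, 9, 4, 15]
T^⊗3:
  [15, 21, 8, 22]
  [4, 16, -3, 11]
  [17, 39, 16, 24]
  [3, 22, 6, 18]
T^⊗4:
  [15, 26, 13, 27]
  [9, 15, 2, 16]
  [22, 34, 15, 29]
  [8, 24, 7, 15]
Answer: row 0 of T^⊗4 = [15, 26, 13, 27]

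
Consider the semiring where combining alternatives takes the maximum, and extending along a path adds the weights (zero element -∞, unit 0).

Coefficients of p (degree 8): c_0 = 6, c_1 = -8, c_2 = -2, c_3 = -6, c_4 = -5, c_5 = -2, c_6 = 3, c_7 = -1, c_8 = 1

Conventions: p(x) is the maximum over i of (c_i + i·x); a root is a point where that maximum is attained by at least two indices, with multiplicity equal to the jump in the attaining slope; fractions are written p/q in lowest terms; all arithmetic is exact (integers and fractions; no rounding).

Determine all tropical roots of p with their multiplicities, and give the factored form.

hull edge (i=0, c=6) to (i=6, c=3): slope -1/2, span 6
hull edge (i=6, c=3) to (i=8, c=1): slope -1, span 2
Factored form: p(x) = 1 ⊗ (x ⊕ 1/2) ⊗ (x ⊕ 1/2) ⊗ (x ⊕ 1/2) ⊗ (x ⊕ 1/2) ⊗ (x ⊕ 1/2) ⊗ (x ⊕ 1/2) ⊗ (x ⊕ 1) ⊗ (x ⊕ 1)
Answer: roots = 1/2 (mult 6), 1 (mult 2)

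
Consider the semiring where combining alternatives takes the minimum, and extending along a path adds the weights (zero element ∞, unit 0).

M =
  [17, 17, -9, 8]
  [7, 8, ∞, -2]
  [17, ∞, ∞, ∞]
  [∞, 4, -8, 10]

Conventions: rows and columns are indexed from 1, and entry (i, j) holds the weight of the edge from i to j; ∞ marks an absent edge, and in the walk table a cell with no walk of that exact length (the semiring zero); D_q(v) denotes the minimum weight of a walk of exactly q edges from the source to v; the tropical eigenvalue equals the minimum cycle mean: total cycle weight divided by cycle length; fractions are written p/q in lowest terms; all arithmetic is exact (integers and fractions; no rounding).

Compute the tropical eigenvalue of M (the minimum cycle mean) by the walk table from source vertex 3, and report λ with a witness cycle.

q=0: [∞, ∞, 0, ∞]
q=1: [17, ∞, ∞, ∞]
q=2: [34, 34, 8, 25]
q=3: [25, 29, 17, 32]
q=4: [34, 36, 16, 27]
Optimal cycle mean attained by: cycle 2->4->2, total (-2) + 4, length 2.
Answer: λ = 1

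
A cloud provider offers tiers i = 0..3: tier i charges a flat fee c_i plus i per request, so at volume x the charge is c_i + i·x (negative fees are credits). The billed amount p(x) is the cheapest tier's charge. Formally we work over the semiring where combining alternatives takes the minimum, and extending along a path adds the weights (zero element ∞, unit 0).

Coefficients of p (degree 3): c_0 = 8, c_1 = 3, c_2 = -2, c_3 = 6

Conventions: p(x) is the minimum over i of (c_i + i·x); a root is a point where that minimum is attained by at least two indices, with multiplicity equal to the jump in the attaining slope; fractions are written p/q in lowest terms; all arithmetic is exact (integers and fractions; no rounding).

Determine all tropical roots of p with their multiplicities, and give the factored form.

hull edge (i=0, c=8) to (i=2, c=-2): slope -5, span 2
hull edge (i=2, c=-2) to (i=3, c=6): slope 8, span 1
Factored form: p(x) = 6 ⊗ (x ⊕ (-8)) ⊗ (x ⊕ 5) ⊗ (x ⊕ 5)
Answer: roots = -8 (mult 1), 5 (mult 2)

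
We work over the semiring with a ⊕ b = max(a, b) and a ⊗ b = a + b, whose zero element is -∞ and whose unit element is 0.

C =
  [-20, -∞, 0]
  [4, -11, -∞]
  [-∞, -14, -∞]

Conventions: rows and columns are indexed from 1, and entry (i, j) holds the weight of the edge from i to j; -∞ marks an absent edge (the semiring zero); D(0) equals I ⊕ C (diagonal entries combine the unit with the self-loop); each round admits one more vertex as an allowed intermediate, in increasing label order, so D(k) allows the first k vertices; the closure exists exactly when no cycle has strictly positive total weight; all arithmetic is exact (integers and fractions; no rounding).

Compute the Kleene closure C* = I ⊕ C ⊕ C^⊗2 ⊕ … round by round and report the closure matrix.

D(0):
  [0, -∞, 0]
  [4, 0, -∞]
  [-∞, -14, 0]
D(1):
  [0, -∞, 0]
  [4, 0, 4]
  [-∞, -14, 0]
D(2):
  [0, -∞, 0]
  [4, 0, 4]
  [-10, -14, 0]
D(3):
  [0, -14, 0]
  [4, 0, 4]
  [-10, -14, 0]
Answer: C* = [[0, -14, 0], [4, 0, 4], [-10, -14, 0]]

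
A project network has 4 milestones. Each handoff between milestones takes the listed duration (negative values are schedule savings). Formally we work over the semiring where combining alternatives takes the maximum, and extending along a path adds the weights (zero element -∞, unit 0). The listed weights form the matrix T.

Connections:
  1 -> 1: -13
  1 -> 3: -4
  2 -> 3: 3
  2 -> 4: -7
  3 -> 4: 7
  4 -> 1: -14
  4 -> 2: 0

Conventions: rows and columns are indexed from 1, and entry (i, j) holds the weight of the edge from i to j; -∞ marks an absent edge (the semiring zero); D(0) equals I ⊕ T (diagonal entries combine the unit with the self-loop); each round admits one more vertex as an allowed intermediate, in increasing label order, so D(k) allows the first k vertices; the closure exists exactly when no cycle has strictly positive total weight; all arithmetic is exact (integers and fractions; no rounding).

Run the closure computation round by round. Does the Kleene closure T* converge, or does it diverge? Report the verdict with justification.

D(0):
  [0, -∞, -4, -∞]
  [-∞, 0, 3, -7]
  [-∞, -∞, 0, 7]
  [-14, 0, -∞, 0]
D(1):
  [0, -∞, -4, -∞]
  [-∞, 0, 3, -7]
  [-∞, -∞, 0, 7]
  [-14, 0, -18, 0]
D(2):
  [0, -∞, -4, -∞]
  [-∞, 0, 3, -7]
  [-∞, -∞, 0, 7]
  [-14, 0, 3, 0]
Detection: at round 3, diagonal entry (4, 4) turns strictly positive.
Key observation: the cycle 4->2->3->4 has total weight 0 + 3 + 7, which is strictly positive.
Answer: DIVERGES — positive cycle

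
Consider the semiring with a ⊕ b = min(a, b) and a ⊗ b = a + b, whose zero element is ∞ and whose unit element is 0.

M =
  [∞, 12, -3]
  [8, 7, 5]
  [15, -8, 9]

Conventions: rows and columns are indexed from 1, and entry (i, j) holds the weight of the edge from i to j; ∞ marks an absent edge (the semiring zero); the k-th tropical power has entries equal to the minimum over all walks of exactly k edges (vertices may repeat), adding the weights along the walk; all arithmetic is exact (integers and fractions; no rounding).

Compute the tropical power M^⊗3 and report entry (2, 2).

M^⊗2:
  [12, -11, 6]
  [15, -3, 5]
  [0, -1, -3]
M^⊗3:
  [-3, -4, -6]
  [5, -3, 2]
  [7, -11, -3]
Key observation: the optimum is the walk 2->1->3->2, with weight 8 + (-3) + (-8) = -3.
Optimal value attained by: walk 2->1->3->2.
Answer: (M^⊗3)[2][2] = -3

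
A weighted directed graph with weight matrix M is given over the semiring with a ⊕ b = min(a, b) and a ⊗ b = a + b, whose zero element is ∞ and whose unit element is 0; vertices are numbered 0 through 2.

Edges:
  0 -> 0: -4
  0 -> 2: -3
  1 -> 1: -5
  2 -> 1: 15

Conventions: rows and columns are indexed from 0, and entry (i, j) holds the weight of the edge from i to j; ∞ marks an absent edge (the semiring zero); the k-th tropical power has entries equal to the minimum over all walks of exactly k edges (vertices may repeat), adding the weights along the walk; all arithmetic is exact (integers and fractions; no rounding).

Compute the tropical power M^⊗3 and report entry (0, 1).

M^⊗2:
  [-8, 12, -7]
  [∞, -10, ∞]
  [∞, 10, ∞]
M^⊗3:
  [-12, 7, -11]
  [∞, -15, ∞]
  [∞, 5, ∞]
Key observation: the optimum is the walk 0->2->1->1, with weight (-3) + 15 + (-5) = 7.
Optimal value attained by: walk 0->2->1->1.
Answer: (M^⊗3)[0][1] = 7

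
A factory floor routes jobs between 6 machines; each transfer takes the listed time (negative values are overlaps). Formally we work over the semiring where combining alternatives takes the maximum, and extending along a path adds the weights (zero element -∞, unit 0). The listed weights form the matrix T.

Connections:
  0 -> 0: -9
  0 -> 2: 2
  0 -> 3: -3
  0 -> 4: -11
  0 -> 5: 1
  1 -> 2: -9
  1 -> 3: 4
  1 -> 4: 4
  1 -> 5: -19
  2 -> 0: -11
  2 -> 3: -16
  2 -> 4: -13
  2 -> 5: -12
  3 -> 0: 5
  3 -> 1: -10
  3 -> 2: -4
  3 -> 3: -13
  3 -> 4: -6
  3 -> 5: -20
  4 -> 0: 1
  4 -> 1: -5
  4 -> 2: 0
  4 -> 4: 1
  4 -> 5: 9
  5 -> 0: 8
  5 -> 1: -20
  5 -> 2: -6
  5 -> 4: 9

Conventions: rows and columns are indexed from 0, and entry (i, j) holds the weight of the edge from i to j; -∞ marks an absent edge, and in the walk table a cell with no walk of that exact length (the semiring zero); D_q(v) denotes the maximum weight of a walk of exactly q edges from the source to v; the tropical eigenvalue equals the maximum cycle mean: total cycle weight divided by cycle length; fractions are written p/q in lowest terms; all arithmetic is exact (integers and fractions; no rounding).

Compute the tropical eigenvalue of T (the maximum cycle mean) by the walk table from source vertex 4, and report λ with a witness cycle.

q=0: [-∞, -∞, -∞, -∞, 0, -∞]
q=1: [1, -5, 0, -∞, 1, 9]
q=2: [17, -4, 3, -1, 18, 10]
q=3: [19, 13, 19, 14, 19, 27]
q=4: [35, 14, 21, 17, 36, 28]
q=5: [37, 31, 37, 32, 37, 45]
q=6: [53, 32, 39, 35, 54, 46]
Optimal cycle mean attained by: cycle 4->5->4, total 9 + 9, length 2.
Answer: λ = 9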